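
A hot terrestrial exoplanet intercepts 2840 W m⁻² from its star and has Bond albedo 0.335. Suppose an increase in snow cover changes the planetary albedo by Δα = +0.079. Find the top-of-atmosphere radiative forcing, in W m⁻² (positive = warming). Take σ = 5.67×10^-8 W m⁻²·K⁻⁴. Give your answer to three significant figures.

-56.1 W m⁻²

ΔF = −(S/4)Δα = −(2840/4)×(+0.079) = -56.09 W m⁻².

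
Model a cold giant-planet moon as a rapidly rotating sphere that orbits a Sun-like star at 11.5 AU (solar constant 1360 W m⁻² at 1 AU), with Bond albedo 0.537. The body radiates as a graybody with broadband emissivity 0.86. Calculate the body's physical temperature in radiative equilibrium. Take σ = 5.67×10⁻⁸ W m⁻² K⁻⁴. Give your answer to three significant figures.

Irradiance scales as 1/d², so S = 1360 W m⁻² × (1/11.5)² = 10.28 W m⁻².
Absorbed flux (global mean): S(1−α)/4 = 10.28·0.463/4 = 1.190 W m⁻².
Equating to εσT⁴ with ε = 0.86: T = (1.190/0.86σ)^(1/4) = 70.29 K.

70.3 kelvin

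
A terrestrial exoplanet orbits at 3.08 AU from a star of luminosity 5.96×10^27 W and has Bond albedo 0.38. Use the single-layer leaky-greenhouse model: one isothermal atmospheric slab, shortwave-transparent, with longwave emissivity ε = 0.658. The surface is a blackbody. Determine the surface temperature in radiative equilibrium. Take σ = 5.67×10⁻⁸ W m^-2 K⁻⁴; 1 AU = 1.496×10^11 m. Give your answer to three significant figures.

309 kelvin

Orbital distance: d = 3.08 AU = 4.608×10^11 m.
Flux at the orbit: S = L/(4πd²) = 5.96×10^27/(4π·(4.61×10^11)²) = 2234 W m^-2.
Effective emission temperature (TOA balance): σT_e⁴ = S(1−α)/4 = 346.3 W m^-2 → T_e = 279.5 K.
For a single slab of emissivity ε, T_s⁴ = 2T_e⁴/(2−ε); thus T_s = 279.5·(1.49)^(1/4) = 308.9 K.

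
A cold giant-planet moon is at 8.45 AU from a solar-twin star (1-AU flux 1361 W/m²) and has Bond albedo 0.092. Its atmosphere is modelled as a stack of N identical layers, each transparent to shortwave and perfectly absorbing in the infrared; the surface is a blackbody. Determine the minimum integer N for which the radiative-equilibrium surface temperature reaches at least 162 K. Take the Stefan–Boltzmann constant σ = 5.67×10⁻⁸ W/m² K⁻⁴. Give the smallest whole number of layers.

9

Flux at the orbit: S = 1361/(8.45)² = 19.06 W/m².
Top-of-atmosphere balance: σT_e⁴ = S(1−α)/4 = 4.327 W/m² → T_e = 93.46 K.
Need (N+1)T_e⁴ ≥ T_s⁴, i.e. N+1 ≥ (162/93.46)⁴ = 9.026.
Rounding up, N = 9.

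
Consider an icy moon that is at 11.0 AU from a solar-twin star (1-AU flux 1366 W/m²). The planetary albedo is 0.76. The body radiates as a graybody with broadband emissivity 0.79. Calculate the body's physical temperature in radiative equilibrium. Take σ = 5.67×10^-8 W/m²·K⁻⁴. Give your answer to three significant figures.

62.4 kelvin

Flux at the orbit: S = 1366/(11.0)² = 11.29 W/m².
The planet absorbs (1−α)S over its disc πR² and re-emits over 4πR², so the mean absorbed flux is (1−0.76)·11.29/4 = 0.6774 W/m².
Equating to εσT⁴ with ε = 0.79: T = (0.6774/0.79σ)^(1/4) = 62.36 K.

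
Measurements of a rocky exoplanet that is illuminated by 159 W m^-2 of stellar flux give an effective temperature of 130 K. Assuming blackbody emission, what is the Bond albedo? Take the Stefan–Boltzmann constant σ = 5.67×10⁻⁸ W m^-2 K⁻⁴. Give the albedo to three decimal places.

0.593

From σT⁴ = S(1−α)/4 we invert for α: 1−α = 4σT⁴/S.
4σT⁴ = 4·5.67×10⁻⁸·(130)⁴ = 64.78 W m^-2.
Hence α = 1 − 64.78/159.0 = 0.5926.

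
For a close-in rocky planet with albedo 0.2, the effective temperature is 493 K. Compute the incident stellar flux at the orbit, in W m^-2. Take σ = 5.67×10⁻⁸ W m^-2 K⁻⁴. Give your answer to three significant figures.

Invert the energy balance for S: S = 4σT⁴/(1−α).
The emitted flux is σT⁴ = 3349 W m^-2.
S = 4·3349/0.8 = 16750 W m^-2.

16700 W m^-2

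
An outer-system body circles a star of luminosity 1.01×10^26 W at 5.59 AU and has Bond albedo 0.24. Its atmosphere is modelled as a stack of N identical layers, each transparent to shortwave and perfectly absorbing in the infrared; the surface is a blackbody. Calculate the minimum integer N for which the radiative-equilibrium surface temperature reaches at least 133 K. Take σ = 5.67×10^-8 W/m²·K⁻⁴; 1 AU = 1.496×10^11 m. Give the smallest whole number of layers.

d = 5.59 × 1.496×10^11 m = 8.363×10^11 m.
Spreading L over a sphere of radius d: S = 1.01×10^26/(4π·8.36×10^11²) = 11.49 W/m².
Top-of-atmosphere balance: σT_e⁴ = S(1−α)/4 = 2.184 W/m² → T_e = 78.78 K.
T_s = (N+1)^(1/4)·T_e ≥ 133 K requires N+1 ≥ (T_s/T_e)⁴ = (133/78.78)⁴ = 8.125.
The minimum whole number is N = 8.

8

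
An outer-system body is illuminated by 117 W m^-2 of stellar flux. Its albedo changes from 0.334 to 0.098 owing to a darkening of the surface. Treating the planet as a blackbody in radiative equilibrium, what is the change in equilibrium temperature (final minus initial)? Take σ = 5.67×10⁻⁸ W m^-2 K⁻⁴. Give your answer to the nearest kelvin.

11 K

Initial: T₁ = [S(1−0.334)/(4σ)]^(1/4) = 136.1 K.
After:  T₂ = [117.0·0.902/(4σ)]^(1/4) = 146.9 K.
Change: 146.9 − 136.1 = 10.73 K.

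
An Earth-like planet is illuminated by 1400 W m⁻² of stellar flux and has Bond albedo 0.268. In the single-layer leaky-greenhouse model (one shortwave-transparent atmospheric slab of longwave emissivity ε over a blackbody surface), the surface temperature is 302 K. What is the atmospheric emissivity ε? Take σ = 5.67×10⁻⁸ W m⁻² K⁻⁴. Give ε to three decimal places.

Effective temperature: T_e = [S(1−α)/(4σ)]^(1/4) = 259.3 K.
Since (2−ε)/2 = (T_e/T_s)⁴ = 0.5432, ε = 0.9136.

0.914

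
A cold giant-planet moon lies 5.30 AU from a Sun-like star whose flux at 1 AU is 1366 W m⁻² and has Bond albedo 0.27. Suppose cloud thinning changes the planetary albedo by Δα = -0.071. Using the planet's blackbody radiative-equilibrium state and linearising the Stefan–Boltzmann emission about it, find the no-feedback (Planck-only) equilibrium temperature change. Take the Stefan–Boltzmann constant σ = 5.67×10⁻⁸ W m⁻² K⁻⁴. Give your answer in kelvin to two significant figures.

2.7 K

By the inverse-square law, S = 1366/5.30² = 48.63 W m⁻².
Reference equilibrium: T_e = [S(1−α)/(4σ)]^(1/4) = 111.9 K.
TOA radiative forcing: ΔF = −S·Δα/4 = −48.63·(-0.071)/4 = 0.8632 W m⁻².
Linearising σT⁴ gives d(σT⁴)/dT = 4σT_e³ = 0.3174 W m⁻² per K.
Hence the no-feedback warming is ΔF/(4σT_e³) = 2.72 K.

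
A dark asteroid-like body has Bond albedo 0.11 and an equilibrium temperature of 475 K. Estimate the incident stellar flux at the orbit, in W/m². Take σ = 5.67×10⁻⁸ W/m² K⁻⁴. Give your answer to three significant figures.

Invert the energy balance for S: S = 4σT⁴/(1−α).
σT⁴ = 5.67×10⁻⁸·(475)⁴ = 2886 W/m².
S = 4·2886/0.89 = 12970 W/m².

13000 W/m²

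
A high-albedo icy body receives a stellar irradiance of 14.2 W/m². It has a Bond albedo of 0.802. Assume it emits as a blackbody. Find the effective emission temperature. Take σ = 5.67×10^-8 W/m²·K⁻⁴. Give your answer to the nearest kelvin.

Averaging over the sphere, the absorbed flux is S(1−α)/4 = 0.7029 W/m².
In equilibrium σT⁴ equals this, so T = 59.34 K.

59 K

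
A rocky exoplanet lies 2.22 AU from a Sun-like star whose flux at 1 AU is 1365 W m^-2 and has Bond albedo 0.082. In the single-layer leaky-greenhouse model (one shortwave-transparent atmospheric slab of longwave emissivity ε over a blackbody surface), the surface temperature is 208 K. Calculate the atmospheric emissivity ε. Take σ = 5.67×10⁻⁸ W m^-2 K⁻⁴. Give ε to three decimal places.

0.802

By the inverse-square law, S = 1365/2.22² = 277.0 W m^-2.
First, T_e = [277.0·(1−0.082)/(4σ)]^(1/4) = 183.0 K.
T_s⁴ = T_e⁴·2/(2−ε) → ε = 2 − 2(T_e/T_s)⁴ = 2 − 2·(183.0/208)⁴ = 0.8021.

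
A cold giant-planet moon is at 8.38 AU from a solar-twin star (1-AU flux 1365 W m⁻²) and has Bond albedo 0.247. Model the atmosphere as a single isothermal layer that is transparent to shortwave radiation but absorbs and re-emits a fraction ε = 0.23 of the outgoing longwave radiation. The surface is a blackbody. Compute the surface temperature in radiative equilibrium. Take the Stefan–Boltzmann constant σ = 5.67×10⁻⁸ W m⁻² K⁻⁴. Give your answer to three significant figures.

92.4 K

By the inverse-square law, S = 1365/8.38² = 19.44 W m⁻².
The planet radiates to space at T_e = [S(1−α)/(4σ)]^(1/4) = 89.63 K.
For a single slab of emissivity ε, T_s⁴ = 2T_e⁴/(2−ε); thus T_s = 89.63·(1.13)^(1/4) = 92.41 K.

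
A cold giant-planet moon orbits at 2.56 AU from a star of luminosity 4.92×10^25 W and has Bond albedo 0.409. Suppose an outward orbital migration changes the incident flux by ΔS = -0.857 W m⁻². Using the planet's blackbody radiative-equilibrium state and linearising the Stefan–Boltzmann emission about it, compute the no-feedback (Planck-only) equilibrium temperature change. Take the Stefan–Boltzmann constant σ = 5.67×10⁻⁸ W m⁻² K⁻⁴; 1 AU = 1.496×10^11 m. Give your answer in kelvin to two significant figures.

-0.73 kelvin

Orbital distance: d = 2.56 AU = 3.830×10^11 m.
Spreading L over a sphere of radius d: S = 4.92×10^25/(4π·3.83×10^11²) = 26.69 W m⁻².
The baseline emission temperature is T_e = 91.32 K.
Only a fraction (1−α) is absorbed and it's spread over 4πR², so ΔF = (1−α)ΔS/4 = -0.1266 W m⁻².
Planck response: λ_P = 4σT_e³ = 4·5.67×10⁻⁸·(91.32)³ = 0.1727 W m⁻²/K.
ΔT₀ = ΔF/λ_P = -0.1266/0.1727 = -0.733 K.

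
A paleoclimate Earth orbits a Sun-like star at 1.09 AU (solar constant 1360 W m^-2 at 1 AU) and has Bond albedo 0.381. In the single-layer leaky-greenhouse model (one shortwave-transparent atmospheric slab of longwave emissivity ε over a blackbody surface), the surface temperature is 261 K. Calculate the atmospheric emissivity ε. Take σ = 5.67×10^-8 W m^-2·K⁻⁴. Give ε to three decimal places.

0.654

Flux at the orbit: S = 1360/(1.09)² = 1145 W m^-2.
First, T_e = [1145·(1−0.381)/(4σ)]^(1/4) = 236.4 K.
Inverting T_s⁴ = 2T_e⁴/(2−ε): (T_e/T_s)⁴ = 0.6732, so ε = 2(1 − 0.6732) = 0.6535.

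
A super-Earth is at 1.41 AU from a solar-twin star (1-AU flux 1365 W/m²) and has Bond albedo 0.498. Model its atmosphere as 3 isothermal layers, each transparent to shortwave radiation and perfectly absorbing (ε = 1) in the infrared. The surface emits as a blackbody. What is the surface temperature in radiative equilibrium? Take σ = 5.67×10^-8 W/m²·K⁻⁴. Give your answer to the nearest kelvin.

279 K

Irradiance scales as 1/d², so S = 1365 W/m² × (1/1.41)² = 686.6 W/m².
OLR = S(1−α)/4 = 86.17 W/m²; the top layer radiates at T_e = 197.4 K.
Layer-by-layer balance gives σT_s⁴ = (N+1)σT_e⁴, so T_s = 4^¼·197.4 = 279.2 K.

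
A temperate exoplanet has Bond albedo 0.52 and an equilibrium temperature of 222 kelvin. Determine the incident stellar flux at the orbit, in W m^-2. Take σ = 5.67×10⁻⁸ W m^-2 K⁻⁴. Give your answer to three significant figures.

Invert the energy balance for S: S = 4σT⁴/(1−α).
The emitted flux is σT⁴ = 137.7 W m^-2.
S = 4·137.7/0.48 = 1148 W m^-2.

1150 W m^-2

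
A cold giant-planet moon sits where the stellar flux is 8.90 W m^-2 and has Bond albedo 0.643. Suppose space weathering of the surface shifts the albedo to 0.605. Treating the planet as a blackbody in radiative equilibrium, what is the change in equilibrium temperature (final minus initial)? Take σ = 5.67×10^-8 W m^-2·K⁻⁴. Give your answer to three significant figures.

Before: T₁ = [8.900·0.357/(4σ)]^(1/4) = 61.18 K.
Final:   T₂ = [S(1−0.605)/(4σ)]^(1/4) = 62.75 K.
Change: 62.75 − 61.18 = 1.567 K.

1.57 K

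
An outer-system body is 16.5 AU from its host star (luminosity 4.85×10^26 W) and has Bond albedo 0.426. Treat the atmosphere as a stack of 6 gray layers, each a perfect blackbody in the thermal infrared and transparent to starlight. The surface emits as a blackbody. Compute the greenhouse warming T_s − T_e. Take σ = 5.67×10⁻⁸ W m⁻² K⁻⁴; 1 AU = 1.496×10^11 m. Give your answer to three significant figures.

39.6 kelvin

d = 16.5 × 1.496×10^11 m = 2.468×10^12 m.
S = L/(4πd²) = 6.334 W m⁻².
Top-of-atmosphere balance: σT_e⁴ = S(1−α)/4 = 0.9090 W m⁻² → T_e = 63.28 K.
T_s = (N+1)^(1/4)·T_e = 102.9 K.
So the greenhouse effect raises the surface by 102.9 − 63.28 = 39.65 K.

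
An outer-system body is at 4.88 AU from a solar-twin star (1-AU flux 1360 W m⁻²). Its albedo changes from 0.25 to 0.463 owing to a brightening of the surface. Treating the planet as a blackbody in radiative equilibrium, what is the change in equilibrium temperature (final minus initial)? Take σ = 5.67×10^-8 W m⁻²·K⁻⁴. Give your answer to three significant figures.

Flux at the orbit: S = 1360/(4.88)² = 57.11 W m⁻².
Initial: T₁ = [S(1−0.25)/(4σ)]^(1/4) = 117.2 K.
Final:   T₂ = [S(1−0.463)/(4σ)]^(1/4) = 107.8 K.
ΔT = T₂ − T₁ = -9.393 K.

-9.39 K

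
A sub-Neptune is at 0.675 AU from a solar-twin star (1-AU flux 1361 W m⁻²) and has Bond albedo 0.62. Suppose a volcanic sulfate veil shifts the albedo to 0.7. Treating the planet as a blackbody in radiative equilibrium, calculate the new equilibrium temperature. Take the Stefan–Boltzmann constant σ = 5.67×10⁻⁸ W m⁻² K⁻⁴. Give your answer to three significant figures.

251 kelvin

By the inverse-square law, S = 1361/0.675² = 2987 W m⁻².
With the new albedo, S(1−α₂)/4 = 224.0 W m⁻², so T₂ = 250.7 K.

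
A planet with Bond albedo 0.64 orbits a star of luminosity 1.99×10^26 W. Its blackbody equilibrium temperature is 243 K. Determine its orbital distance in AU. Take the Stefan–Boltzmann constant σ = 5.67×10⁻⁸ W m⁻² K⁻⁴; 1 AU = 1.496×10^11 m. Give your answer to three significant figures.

Energy balance gives S = 4σT⁴/(1−α) = 2197 W m⁻².
From L = 4πd²S, d = √(1.99×10^26/(4π·2197)) = 8.491×10^10 m = 0.5676 AU.

0.568 AU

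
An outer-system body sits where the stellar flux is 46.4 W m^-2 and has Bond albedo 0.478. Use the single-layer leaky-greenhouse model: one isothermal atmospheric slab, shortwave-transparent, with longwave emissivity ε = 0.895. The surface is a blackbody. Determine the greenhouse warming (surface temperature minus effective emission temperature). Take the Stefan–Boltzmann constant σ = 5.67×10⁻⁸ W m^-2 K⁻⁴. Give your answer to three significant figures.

16.3 kelvin

Effective emission temperature (TOA balance): σT_e⁴ = S(1−α)/4 = 6.055 W m^-2 → T_e = 101.7 K.
For a single slab of emissivity ε, T_s⁴ = 2T_e⁴/(2−ε); thus T_s = 101.7·(1.81)^(1/4) = 117.9 K.
Greenhouse warming: T_s − T_e = 16.25 K.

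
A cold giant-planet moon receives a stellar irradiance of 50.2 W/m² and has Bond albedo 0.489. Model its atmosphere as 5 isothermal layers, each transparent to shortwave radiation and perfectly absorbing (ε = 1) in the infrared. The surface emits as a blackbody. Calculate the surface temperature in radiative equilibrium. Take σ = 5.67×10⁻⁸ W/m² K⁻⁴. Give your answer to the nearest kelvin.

Top-of-atmosphere balance: σT_e⁴ = S(1−α)/4 = 6.413 W/m² → T_e = 103.1 K.
For an N-layer opaque stack, T_s⁴ = (N+1)T_e⁴, hence T_s = (6)^(1/4)×103.1 K = 161.4 K.

161 K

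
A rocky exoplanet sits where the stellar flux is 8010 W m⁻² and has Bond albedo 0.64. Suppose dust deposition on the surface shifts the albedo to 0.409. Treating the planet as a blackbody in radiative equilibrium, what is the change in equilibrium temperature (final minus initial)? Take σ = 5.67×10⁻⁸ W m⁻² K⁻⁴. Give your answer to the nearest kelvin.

With α = 0.64, T₁ = 335.8 K.
Final:   T₂ = [S(1−0.409)/(4σ)]^(1/4) = 380.1 K.
Change: 380.1 − 335.8 = 44.30 K.

44 K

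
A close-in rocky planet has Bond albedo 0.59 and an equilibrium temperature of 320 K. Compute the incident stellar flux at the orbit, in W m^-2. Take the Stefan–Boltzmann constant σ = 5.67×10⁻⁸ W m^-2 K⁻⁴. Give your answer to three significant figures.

Invert the energy balance for S: S = 4σT⁴/(1−α).
The emitted flux is σT⁴ = 594.5 W m^-2.
So S = 4×594.5/(1−0.59) = 5800 W m^-2.

5800 W m^-2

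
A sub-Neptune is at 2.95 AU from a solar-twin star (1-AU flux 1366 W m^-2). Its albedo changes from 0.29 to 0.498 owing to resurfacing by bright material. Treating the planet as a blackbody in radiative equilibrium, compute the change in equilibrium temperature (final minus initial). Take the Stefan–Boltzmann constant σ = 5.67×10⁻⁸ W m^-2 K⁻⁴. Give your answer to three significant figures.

By the inverse-square law, S = 1366/2.95² = 157.0 W m^-2.
Initial: T₁ = [S(1−0.29)/(4σ)]^(1/4) = 148.9 K.
Final:   T₂ = [S(1−0.498)/(4σ)]^(1/4) = 136.5 K.
Change: 136.5 − 148.9 = -12.36 K.

-12.4 K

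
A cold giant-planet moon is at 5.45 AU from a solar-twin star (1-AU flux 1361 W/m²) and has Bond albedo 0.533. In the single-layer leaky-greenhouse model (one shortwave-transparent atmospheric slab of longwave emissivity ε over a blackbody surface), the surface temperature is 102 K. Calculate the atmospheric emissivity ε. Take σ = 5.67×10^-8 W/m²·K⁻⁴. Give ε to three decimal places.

0.257

By the inverse-square law, S = 1361/5.45² = 45.82 W/m².
Effective temperature: T_e = [S(1−α)/(4σ)]^(1/4) = 98.56 K.
Since (2−ε)/2 = (T_e/T_s)⁴ = 0.8716, ε = 0.2567.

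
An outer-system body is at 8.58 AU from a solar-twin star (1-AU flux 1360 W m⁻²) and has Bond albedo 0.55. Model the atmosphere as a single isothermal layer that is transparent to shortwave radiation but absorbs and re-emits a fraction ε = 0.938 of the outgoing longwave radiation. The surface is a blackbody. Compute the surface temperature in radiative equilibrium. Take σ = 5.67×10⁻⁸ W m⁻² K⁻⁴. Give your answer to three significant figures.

Irradiance scales as 1/d², so S = 1360 W m⁻² × (1/8.58)² = 18.47 W m⁻².
The planet radiates to space at T_e = [S(1−α)/(4σ)]^(1/4) = 77.81 K.
For a single slab of emissivity ε, T_s⁴ = 2T_e⁴/(2−ε); thus T_s = 77.81·(1.883)^(1/4) = 91.15 K.

91.2 kelvin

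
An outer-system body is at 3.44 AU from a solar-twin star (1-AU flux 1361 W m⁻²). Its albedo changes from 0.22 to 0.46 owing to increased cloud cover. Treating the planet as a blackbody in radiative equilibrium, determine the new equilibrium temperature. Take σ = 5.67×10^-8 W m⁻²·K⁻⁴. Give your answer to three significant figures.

Irradiance scales as 1/d², so S = 1361 W m⁻² × (1/3.44)² = 115.0 W m⁻².
New equilibrium: T₂ = [(1−0.46)·115.0/(4σ)]^(1/4) = 128.6 K.

129 kelvin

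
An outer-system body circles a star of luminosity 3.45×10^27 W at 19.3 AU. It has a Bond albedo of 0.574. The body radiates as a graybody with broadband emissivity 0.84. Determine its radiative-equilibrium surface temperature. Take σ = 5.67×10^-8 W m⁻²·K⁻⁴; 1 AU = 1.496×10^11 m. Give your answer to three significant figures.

92.6 K

d = 19.3 × 1.496×10^11 m = 2.887×10^12 m.
Flux at the orbit: S = L/(4πd²) = 3.45×10^27/(4π·(2.89×10^12)²) = 32.93 W m⁻².
Averaging over the sphere, the absorbed flux is S(1−α)/4 = 3.507 W m⁻².
Radiative balance εσT⁴ = 3.507 gives T = [3.507/(0.84·σ)]^(1/4) = 92.64 K.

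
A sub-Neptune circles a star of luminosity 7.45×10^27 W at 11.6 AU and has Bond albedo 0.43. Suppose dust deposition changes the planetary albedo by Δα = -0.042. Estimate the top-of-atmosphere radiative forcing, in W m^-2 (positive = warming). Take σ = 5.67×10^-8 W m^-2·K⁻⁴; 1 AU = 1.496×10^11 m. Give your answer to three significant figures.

2.07 W m^-2

Orbital distance: d = 11.6 AU = 1.735×10^12 m.
S = L/(4πd²) = 196.9 W m^-2.
TOA radiative forcing: ΔF = −S·Δα/4 = −196.9·(-0.042)/4 = 2.067 W m^-2.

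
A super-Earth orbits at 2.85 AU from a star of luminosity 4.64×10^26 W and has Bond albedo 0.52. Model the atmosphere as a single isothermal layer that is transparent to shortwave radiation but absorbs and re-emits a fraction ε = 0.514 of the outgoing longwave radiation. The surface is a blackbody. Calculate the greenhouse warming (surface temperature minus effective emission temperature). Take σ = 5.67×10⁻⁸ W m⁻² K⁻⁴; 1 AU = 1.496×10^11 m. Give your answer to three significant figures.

11.1 K

d = 2.85 × 1.496×10^11 m = 4.264×10^11 m.
Spreading L over a sphere of radius d: S = 4.64×10^26/(4π·4.26×10^11²) = 203.1 W m⁻².
At the top of the atmosphere, σT_e⁴ = S(1−α)/4 = 24.37 W m⁻², giving T_e = 144.0 K.
The surface balance (absorbed SW + ε·downward IR = σT_s⁴) with T_a⁴ = T_s⁴/2 reduces to T_s = T_e·[2/(2−ε)]^¼ = 155.1 K.
The atmosphere warms the surface by 11.10 K.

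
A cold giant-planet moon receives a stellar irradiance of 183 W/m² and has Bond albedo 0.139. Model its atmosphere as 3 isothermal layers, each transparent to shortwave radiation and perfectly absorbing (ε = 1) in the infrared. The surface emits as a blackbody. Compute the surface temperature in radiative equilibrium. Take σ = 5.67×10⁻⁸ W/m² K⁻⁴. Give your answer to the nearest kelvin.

Top-of-atmosphere balance: σT_e⁴ = S(1−α)/4 = 39.39 W/m² → T_e = 162.4 K.
For an N-layer opaque stack, T_s⁴ = (N+1)T_e⁴, hence T_s = (4)^(1/4)×162.4 K = 229.6 K.

230 K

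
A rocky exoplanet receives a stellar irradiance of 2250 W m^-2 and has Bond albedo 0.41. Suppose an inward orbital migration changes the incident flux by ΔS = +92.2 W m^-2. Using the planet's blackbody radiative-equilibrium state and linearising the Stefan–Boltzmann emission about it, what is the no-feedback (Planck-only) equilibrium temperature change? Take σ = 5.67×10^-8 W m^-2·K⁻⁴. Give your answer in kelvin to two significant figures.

2.8 K

Unperturbed T_e = [2250·(1−0.41)/(4σ)]^¼ = 276.6 K.
Only a fraction (1−α) is absorbed and it's spread over 4πR², so ΔF = (1−α)ΔS/4 = 13.60 W m^-2.
The Planck feedback parameter is 4σT_e³ = 4.799 W m^-2/K.
So ΔT₀ = 13.60/4.799 = 2.83 K.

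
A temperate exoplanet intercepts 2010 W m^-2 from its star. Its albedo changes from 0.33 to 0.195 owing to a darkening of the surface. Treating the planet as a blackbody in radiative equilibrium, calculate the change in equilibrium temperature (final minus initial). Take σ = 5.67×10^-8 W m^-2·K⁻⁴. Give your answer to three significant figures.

With α = 0.33, T₁ = 277.6 K.
With α = 0.195, T₂ = 290.6 K.
Change: 290.6 − 277.6 = 13.04 K.

13.0 kelvin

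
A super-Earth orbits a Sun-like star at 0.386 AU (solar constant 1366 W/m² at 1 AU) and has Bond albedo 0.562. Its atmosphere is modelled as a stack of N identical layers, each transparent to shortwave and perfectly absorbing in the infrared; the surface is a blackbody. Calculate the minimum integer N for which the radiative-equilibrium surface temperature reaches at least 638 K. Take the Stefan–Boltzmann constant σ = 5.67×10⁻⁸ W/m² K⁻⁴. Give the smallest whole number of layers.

Flux at the orbit: S = 1366/(0.386)² = 9168 W/m².
OLR = S(1−α)/4 = 1004 W/m²; the top layer radiates at T_e = 364.8 K.
Need (N+1)T_e⁴ ≥ T_s⁴, i.e. N+1 ≥ (638/364.8)⁴ = 9.358.
Rounding up, N = 9.

9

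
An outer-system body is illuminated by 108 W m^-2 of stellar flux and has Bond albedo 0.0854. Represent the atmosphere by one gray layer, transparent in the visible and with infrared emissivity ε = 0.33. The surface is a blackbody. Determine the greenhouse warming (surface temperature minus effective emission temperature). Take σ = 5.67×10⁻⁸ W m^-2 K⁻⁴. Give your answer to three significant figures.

At the top of the atmosphere, σT_e⁴ = S(1−α)/4 = 24.69 W m^-2, giving T_e = 144.5 K.
Surface balance with a leaky layer gives σT_s⁴ = σT_e⁴·2/(2−ε), so T_s = T_e·[2/(2−0.33)]^(1/4) = 151.1 K.
The atmosphere warms the surface by 6.661 K.

6.66 kelvin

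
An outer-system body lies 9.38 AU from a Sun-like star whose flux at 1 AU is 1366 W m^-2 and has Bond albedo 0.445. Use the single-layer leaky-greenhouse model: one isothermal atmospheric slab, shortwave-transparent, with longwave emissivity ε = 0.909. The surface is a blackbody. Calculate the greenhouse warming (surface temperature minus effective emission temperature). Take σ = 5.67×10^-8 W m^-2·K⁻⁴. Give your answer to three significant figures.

Flux at the orbit: S = 1366/(9.38)² = 15.53 W m^-2.
The planet radiates to space at T_e = [S(1−α)/(4σ)]^(1/4) = 78.51 K.
For a single slab of emissivity ε, T_s⁴ = 2T_e⁴/(2−ε); thus T_s = 78.51·(1.833)^(1/4) = 91.35 K.
T_s − T_e = 91.35 − 78.51 = 12.84 K.

12.8 kelvin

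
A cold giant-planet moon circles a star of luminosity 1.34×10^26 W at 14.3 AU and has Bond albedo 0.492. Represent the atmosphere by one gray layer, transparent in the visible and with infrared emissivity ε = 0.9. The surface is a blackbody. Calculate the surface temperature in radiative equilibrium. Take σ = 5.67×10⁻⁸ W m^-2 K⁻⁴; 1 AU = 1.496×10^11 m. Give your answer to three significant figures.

55.5 K

Orbital distance: d = 14.3 AU = 2.139×10^12 m.
S = L/(4πd²) = 2.330 W m^-2.
The planet radiates to space at T_e = [S(1−α)/(4σ)]^(1/4) = 47.80 K.
For a single slab of emissivity ε, T_s⁴ = 2T_e⁴/(2−ε); thus T_s = 47.80·(1.818)^(1/4) = 55.50 K.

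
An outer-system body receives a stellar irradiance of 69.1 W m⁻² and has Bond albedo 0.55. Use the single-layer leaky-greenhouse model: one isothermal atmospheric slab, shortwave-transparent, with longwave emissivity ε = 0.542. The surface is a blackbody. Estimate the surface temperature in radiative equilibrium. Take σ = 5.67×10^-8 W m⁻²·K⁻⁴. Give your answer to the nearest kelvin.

At the top of the atmosphere, σT_e⁴ = S(1−α)/4 = 7.774 W m⁻², giving T_e = 108.2 K.
Surface balance with a leaky layer gives σT_s⁴ = σT_e⁴·2/(2−ε), so T_s = T_e·[2/(2−0.542)]^(1/4) = 117.1 K.

117 K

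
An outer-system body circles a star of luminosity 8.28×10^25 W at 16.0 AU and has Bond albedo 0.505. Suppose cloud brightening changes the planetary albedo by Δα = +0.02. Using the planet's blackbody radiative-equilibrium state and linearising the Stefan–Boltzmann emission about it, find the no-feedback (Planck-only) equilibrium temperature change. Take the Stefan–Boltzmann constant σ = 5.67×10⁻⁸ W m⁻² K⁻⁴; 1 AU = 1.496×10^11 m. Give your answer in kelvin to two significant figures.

-0.40 kelvin

Orbital distance: d = 16.0 AU = 2.394×10^12 m.
Flux at the orbit: S = L/(4πd²) = 8.28×10^25/(4π·(2.39×10^12)²) = 1.150 W m⁻².
Unperturbed T_e = [1.150·(1−0.505)/(4σ)]^¼ = 39.80 K.
TOA radiative forcing: ΔF = −S·Δα/4 = −1.150·(+0.02)/4 = -0.005750 W m⁻².
The Planck feedback parameter is 4σT_e³ = 0.01430 W m⁻²/K.
So ΔT₀ = -0.005750/0.01430 = -0.402 K.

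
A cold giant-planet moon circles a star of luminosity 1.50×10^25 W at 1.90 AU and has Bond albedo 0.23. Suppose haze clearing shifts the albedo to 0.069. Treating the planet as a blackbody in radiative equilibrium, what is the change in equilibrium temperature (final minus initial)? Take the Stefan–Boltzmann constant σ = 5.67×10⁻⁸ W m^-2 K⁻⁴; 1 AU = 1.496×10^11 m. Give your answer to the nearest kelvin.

4 kelvin

d = 1.90 × 1.496×10^11 m = 2.842×10^11 m.
Flux at the orbit: S = L/(4πd²) = 1.50×10^25/(4π·(2.84×10^11)²) = 14.77 W m^-2.
Before: T₁ = [14.77·0.77/(4σ)]^(1/4) = 84.16 K.
Final:   T₂ = [S(1−0.069)/(4σ)]^(1/4) = 88.25 K.
ΔT = T₂ − T₁ = 4.091 K.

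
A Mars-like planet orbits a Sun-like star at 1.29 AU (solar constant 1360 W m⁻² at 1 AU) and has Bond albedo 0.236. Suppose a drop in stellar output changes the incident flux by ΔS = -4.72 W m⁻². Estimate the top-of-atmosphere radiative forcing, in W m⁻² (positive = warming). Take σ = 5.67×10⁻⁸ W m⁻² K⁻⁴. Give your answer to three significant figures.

By the inverse-square law, S = 1360/1.29² = 817.3 W m⁻².
Only a fraction (1−α) is absorbed and it's spread over 4πR², so ΔF = (1−α)ΔS/4 = -0.9015 W m⁻².

-0.902 W m⁻²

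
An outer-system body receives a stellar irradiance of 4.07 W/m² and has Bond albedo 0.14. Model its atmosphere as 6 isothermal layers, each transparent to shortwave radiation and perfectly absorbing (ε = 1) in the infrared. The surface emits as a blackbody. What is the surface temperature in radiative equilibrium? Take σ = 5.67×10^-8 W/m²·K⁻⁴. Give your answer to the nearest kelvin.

102 K

The effective emission temperature is T_e = [S(1−α)/(4σ)]^¼ = 62.68 K.
With N = 6 opaque layers, T_s = (N+1)^(1/4)·T_e = 7^(1/4)·62.68 = 101.9 K.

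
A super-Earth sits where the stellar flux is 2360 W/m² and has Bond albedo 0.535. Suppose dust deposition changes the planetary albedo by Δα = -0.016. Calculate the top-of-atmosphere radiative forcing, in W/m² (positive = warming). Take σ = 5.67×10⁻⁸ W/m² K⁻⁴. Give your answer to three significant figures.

The change in absorbed flux is Δ[S(1−α)/4] = −SΔα/4 = 9.440 W/m².

9.44 W/m²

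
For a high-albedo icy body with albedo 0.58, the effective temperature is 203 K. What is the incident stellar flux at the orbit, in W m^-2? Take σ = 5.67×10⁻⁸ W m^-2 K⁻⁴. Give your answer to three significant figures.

917 W m^-2

From S(1−α)/4 = σT⁴: S = 4σT⁴/(1−α).
σT⁴ = 5.67×10⁻⁸·(203)⁴ = 96.29 W m^-2.
S = 4·96.29/0.42 = 917.0 W m^-2.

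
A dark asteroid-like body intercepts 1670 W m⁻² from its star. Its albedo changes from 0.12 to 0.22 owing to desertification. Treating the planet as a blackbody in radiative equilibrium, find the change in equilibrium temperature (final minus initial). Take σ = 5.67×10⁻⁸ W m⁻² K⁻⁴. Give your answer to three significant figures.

-8.43 K

With α = 0.12, T₁ = 283.7 K.
With α = 0.22, T₂ = 275.3 K.
Change: 275.3 − 283.7 = -8.428 K.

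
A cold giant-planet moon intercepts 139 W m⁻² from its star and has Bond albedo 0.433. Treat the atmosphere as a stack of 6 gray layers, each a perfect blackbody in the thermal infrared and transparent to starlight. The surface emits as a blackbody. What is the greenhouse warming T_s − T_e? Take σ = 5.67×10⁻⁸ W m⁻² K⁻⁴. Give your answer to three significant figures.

85.5 kelvin

OLR = S(1−α)/4 = 19.70 W m⁻²; the top layer radiates at T_e = 136.5 K.
T_s = (N+1)^(1/4)·T_e = 222.1 K.
Warming: T_s − T_e = 85.55 K.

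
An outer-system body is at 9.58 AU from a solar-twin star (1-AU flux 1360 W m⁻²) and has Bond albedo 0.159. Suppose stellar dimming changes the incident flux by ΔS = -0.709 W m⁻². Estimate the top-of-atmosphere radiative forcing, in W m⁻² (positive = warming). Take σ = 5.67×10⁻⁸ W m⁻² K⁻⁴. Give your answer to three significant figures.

-0.149 W m⁻²

By the inverse-square law, S = 1360/9.58² = 14.82 W m⁻².
ΔF = Δ[S(1−α)]/4 = (1−0.159)·-0.709/4 = -0.1491 W m⁻².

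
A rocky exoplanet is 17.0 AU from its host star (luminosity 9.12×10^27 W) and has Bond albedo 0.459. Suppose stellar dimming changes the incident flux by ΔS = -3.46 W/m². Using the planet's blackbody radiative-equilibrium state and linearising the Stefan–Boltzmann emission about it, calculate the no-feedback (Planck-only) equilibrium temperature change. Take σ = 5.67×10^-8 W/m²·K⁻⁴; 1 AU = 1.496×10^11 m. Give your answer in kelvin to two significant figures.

Orbital distance: d = 17.0 AU = 2.543×10^12 m.
Flux at the orbit: S = L/(4πd²) = 9.12×10^27/(4π·(2.54×10^12)²) = 112.2 W/m².
Unperturbed T_e = [112.2·(1−0.459)/(4σ)]^¼ = 127.9 K.
TOA radiative forcing: ΔF = (1−α)ΔS/4 = 0.541·(-3.46)/4 = -0.4680 W/m².
The Planck feedback parameter is 4σT_e³ = 0.4746 W/m²/K.
Hence the no-feedback warming is ΔF/(4σT_e³) = -0.986 K.

-0.99 K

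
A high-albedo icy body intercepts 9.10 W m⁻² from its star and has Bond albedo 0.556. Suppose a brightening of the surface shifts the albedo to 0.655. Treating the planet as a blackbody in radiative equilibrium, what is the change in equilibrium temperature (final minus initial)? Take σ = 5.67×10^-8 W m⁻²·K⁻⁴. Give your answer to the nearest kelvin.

Before: T₁ = [9.100·0.444/(4σ)]^(1/4) = 64.97 K.
With α = 0.655, T₂ = 61.00 K.
ΔT = T₂ − T₁ = -3.971 K.

-4 K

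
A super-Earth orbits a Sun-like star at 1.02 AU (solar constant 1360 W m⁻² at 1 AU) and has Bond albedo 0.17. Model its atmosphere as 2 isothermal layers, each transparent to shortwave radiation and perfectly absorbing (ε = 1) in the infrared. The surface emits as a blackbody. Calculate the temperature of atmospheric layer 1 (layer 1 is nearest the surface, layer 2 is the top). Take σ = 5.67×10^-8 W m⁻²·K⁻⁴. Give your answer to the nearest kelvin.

313 kelvin

Irradiance scales as 1/d², so S = 1360 W m⁻² × (1/1.02)² = 1307 W m⁻².
Top-of-atmosphere balance: σT_e⁴ = S(1−α)/4 = 271.2 W m⁻² → T_e = 263.0 K.
In the N-layer model, layer k (counted from the surface) has T_k = (N+1−k)^(1/4)·T_e.
With k = 1: T_1 = (2+1−1)^¼·263.0 K = 312.8 K.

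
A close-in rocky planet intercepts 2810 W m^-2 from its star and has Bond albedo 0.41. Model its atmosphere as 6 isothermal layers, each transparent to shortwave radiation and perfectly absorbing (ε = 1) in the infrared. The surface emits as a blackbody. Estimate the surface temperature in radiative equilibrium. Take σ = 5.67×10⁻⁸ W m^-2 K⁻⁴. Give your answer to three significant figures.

476 K

OLR = S(1−α)/4 = 414.5 W m^-2; the top layer radiates at T_e = 292.4 K.
For an N-layer opaque stack, T_s⁴ = (N+1)T_e⁴, hence T_s = (7)^(1/4)×292.4 K = 475.6 K.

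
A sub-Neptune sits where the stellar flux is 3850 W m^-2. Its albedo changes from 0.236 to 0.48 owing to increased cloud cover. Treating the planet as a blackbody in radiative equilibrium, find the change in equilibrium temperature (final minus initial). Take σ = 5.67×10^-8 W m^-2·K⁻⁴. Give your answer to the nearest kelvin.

Before: T₁ = [3850·0.764/(4σ)]^(1/4) = 337.5 K.
After:  T₂ = [3850·0.52/(4σ)]^(1/4) = 306.5 K.
ΔT = T₂ − T₁ = -30.95 K.

-31 kelvin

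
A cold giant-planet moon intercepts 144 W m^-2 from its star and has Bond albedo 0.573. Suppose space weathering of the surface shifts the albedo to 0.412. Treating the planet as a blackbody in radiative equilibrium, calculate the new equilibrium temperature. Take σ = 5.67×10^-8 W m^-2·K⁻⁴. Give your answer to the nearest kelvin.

T₂ = [S(1−α₂)/(4σ)]^(1/4) = [144.0·0.588/(4σ)]^(1/4) = 139.0 K.

139 kelvin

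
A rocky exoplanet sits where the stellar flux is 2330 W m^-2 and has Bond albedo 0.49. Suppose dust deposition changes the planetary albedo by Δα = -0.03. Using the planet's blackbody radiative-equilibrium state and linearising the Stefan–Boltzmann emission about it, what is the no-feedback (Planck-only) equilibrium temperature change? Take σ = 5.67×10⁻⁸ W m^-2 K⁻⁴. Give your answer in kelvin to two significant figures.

Unperturbed T_e = [2330·(1−0.49)/(4σ)]^¼ = 269.0 K.
TOA radiative forcing: ΔF = −S·Δα/4 = −2330·(-0.03)/4 = 17.47 W m^-2.
Planck response: λ_P = 4σT_e³ = 4·5.67×10⁻⁸·(269.0)³ = 4.417 W m^-2/K.
Hence the no-feedback warming is ΔF/(4σT_e³) = 3.96 K.

4.0 kelvin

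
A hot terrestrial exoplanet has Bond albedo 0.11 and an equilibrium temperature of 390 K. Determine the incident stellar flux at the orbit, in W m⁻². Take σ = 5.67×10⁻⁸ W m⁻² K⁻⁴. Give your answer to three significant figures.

From S(1−α)/4 = σT⁴: S = 4σT⁴/(1−α).
The emitted flux is σT⁴ = 1312 W m⁻².
So S = 4×1312/(1−0.11) = 5895 W m⁻².

5900 W m⁻²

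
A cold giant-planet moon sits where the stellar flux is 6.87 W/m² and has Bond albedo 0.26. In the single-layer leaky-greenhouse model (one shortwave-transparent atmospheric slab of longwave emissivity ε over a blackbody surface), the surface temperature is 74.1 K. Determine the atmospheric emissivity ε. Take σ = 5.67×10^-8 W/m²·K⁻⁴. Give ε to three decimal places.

0.513

First, T_e = [6.870·(1−0.26)/(4σ)]^(1/4) = 68.81 K.
T_s⁴ = T_e⁴·2/(2−ε) → ε = 2 − 2(T_e/T_s)⁴ = 2 − 2·(68.81/74.1)⁴ = 0.5130.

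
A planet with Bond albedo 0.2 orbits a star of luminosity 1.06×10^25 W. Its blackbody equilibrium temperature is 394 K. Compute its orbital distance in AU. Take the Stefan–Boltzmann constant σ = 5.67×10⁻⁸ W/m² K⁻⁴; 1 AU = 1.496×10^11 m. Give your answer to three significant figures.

Energy balance gives S = 4σT⁴/(1−α) = 6832 W/m².
Then d = [L/(4πS)]^(1/2) = 1.111×10^10 m, i.e. 0.07428 AU.

0.0743 AU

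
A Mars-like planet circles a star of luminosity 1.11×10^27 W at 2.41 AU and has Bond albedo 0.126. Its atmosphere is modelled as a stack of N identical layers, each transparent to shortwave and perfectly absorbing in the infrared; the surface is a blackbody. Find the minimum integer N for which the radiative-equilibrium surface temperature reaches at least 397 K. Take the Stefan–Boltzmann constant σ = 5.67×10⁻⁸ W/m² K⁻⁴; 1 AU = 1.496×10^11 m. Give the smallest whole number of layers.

9

Orbital distance: d = 2.41 AU = 3.605×10^11 m.
S = L/(4πd²) = 679.5 W/m².
Top-of-atmosphere balance: σT_e⁴ = S(1−α)/4 = 148.5 W/m² → T_e = 226.2 K.
Since T_s⁴ = (N+1)T_e⁴, we need N ≥ (T_s/T_e)⁴ − 1 = 8.486.
So N ≥ 8.486; the smallest integer is N = 9.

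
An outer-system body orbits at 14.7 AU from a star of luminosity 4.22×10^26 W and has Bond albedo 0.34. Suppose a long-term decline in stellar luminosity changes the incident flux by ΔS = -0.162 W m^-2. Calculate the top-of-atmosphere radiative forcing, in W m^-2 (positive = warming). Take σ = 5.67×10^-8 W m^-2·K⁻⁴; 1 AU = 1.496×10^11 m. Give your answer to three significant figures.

Orbital distance: d = 14.7 AU = 2.199×10^12 m.
Flux at the orbit: S = L/(4πd²) = 4.22×10^26/(4π·(2.20×10^12)²) = 6.944 W m^-2.
ΔF = Δ[S(1−α)]/4 = (1−0.34)·-0.162/4 = -0.02673 W m^-2.

-0.0267 W m^-2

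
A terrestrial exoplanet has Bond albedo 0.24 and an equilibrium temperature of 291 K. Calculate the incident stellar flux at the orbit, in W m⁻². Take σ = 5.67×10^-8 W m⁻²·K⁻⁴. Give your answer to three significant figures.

Invert the energy balance for S: S = 4σT⁴/(1−α).
σT⁴ = 5.67×10⁻⁸·(291)⁴ = 406.6 W m⁻².
S = 4·406.6/0.76 = 2140 W m⁻².

2140 W m⁻²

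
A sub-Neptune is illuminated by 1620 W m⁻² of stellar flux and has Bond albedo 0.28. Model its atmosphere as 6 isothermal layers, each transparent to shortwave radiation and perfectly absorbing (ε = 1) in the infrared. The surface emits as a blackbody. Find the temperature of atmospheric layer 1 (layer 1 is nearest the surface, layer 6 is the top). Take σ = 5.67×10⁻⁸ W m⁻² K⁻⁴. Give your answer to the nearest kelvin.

Top-of-atmosphere balance: σT_e⁴ = S(1−α)/4 = 291.6 W m⁻² → T_e = 267.8 K.
In the N-layer model, layer k (counted from the surface) has T_k = (N+1−k)^(1/4)·T_e.
With k = 1: T_1 = (6+1−1)^¼·267.8 K = 419.1 K.

419 K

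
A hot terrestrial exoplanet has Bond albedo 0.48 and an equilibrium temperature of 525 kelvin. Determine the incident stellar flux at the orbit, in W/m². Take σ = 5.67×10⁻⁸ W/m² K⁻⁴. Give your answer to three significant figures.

33100 W/m²

From S(1−α)/4 = σT⁴: S = 4σT⁴/(1−α).
The emitted flux is σT⁴ = 4307 W/m².
S = 4·4307/0.52 = 33130 W/m².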